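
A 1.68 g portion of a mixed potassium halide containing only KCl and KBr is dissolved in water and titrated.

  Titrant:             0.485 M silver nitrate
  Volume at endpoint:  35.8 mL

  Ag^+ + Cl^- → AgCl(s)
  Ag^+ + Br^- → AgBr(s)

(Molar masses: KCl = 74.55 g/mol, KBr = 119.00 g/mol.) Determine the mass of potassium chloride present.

0.648 g

n(AgNO3) = 0.0358 × 0.485 = 0.0174 mol
Let x = n(KCl), y = n(KBr).
Titrant: 1x + 1y = 0.0174;  mass: 74.55x + 119.00y = 1.68
Solving, x = 8.69 × 10^-3 mol, y = 8.67 × 10^-3 mol
mass of KCl = 8.69 × 10^-3 × 74.55 = 0.648 g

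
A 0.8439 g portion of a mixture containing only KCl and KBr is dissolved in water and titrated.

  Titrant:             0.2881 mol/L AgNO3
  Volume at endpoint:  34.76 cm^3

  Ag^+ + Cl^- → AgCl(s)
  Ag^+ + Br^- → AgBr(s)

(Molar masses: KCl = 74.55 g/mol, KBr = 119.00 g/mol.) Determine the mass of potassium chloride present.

0.5833 g

n(AgNO3) = 0.03476 × 0.2881 = 0.01001 mol
Let x = n(KCl), y = n(KBr).
Titrant: 1x + 1y = 0.01001;  mass: 74.55x + 119.00y = 0.8439
Solving, x = 7.825 × 10^-3 mol, y = 2.190 × 10^-3 mol
mass of KCl = 7.825 × 10^-3 × 74.55 = 0.5833 g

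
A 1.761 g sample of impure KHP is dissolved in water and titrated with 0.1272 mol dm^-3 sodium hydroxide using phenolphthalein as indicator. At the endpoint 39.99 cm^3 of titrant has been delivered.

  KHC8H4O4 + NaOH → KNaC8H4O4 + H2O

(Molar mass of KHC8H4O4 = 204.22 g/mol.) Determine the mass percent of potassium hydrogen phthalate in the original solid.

n(NaOH) = 0.03999 L × 0.1272 mol/L = 5.087 × 10^-3 mol
n(KHC8H4O4) = 5.087 × 10^-3 mol (1:1 ratio)
mass of KHC8H4O4 = 5.087 × 10^-3 × 204.22 g/mol = 1.039 g
% KHC8H4O4 = 1.039 / 1.761 × 100 = 58.99 %

58.99 %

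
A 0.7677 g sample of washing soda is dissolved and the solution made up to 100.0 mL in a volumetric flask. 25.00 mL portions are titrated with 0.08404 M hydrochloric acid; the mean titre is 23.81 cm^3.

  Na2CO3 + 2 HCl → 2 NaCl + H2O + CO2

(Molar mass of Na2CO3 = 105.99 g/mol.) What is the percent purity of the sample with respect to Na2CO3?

n(HCl) per titration = 0.02381 × 0.08404 = 2.001 × 10^-3 mol
From the 1:2 ratio, n(Na2CO3) in each aliquot = 1/2 × 2.001 × 10^-3 = 1.000 × 10^-3 mol
n(Na2CO3) in the whole flask = 1.000 × 10^-3 × 100.0/25.00 = 4.002 × 10^-3 mol
mass of Na2CO3 = 4.002 × 10^-3 × 105.99 = 0.4242 g
% Na2CO3 = 0.4242 / 0.7677 × 100 = 55.25 %

55.25 %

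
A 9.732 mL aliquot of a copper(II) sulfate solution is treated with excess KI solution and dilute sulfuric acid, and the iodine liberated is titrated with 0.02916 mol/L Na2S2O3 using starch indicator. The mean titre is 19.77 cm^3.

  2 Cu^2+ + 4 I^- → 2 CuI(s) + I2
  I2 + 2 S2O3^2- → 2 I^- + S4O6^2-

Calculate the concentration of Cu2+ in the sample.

0.05924 mol/L

n(S2O3^2-) = 0.01977 × 0.02916 = 5.765 × 10^-4 mol
n(I2) = n(S2O3^2-)/2 = 2.882 × 10^-4 mol
From the 2:1 ratio, n(Cu2+) in the aliquot = 2/1 × 2.882 × 10^-4 = 5.765 × 10^-4 mol
[Cu2+] = 5.765 × 10^-4 / 0.009732 = 0.05924 mol/L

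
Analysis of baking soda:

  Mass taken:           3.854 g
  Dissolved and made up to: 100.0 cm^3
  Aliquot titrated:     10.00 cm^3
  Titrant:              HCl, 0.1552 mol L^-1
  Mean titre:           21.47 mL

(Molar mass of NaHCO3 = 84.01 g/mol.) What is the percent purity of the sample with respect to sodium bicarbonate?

72.63 %

NaHCO3 + HCl → NaCl + H2O + CO2
n(HCl) per titration = 0.02147 × 0.1552 = 3.332 × 10^-3 mol
n(NaHCO3) in each aliquot = 3.332 × 10^-3 mol (1:1 ratio)
n(NaHCO3) in the whole flask = 3.332 × 10^-3 × 100.0/10.00 = 0.03332 mol
mass of NaHCO3 = 0.03332 × 84.01 = 2.799 g
% NaHCO3 = 2.799 / 3.854 × 100 = 72.63 %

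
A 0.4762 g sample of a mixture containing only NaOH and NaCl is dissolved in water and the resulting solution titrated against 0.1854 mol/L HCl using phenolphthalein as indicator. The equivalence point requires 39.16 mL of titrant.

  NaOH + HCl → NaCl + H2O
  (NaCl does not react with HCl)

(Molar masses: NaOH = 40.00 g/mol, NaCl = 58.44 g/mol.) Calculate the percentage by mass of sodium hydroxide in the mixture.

n(HCl) = 0.03916 × 0.1854 = 7.260 × 10^-3 mol
Let x = n(NaOH), y = n(NaCl).
Titrant: 1x = 7.260 × 10^-3;  mass: 40.00x + 58.44y = 0.4762
Solving, x = 7.260 × 10^-3 mol, y = 3.179 × 10^-3 mol
mass of NaOH = 7.260 × 10^-3 × 40.00 = 0.2904 g
% NaOH = 0.2904 / 0.4762 × 100 = 60.98 %

60.98 %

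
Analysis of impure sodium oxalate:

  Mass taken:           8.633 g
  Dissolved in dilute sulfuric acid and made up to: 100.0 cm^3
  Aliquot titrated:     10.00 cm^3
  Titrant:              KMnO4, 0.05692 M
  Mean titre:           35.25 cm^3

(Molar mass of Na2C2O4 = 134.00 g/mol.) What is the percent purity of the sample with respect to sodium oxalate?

77.86 %

2 MnO4^- + 5 C2O4^2- + 16 H^+ → 2 Mn^2+ + 10 CO2 + 8 H2O
n(KMnO4) per titration = 0.03525 × 0.05692 = 2.006 × 10^-3 mol
From the 5:2 ratio, n(Na2C2O4) in each aliquot = 5/2 × 2.006 × 10^-3 = 5.016 × 10^-3 mol
n(Na2C2O4) in the whole flask = 5.016 × 10^-3 × 100.0/10.00 = 0.05016 mol
mass of Na2C2O4 = 0.05016 × 134.00 = 6.722 g
% Na2C2O4 = 6.722 / 8.633 × 100 = 77.86 %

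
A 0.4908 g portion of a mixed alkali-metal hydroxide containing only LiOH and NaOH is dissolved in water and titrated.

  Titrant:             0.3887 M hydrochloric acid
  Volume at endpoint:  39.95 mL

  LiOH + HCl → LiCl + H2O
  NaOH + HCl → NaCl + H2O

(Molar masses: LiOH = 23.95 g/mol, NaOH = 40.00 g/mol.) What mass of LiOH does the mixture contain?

n(HCl) = 0.03995 × 0.3887 = 0.01553 mol
Let x = n(LiOH), y = n(NaOH).
Titrant: 1x + 1y = 0.01553;  mass: 23.95x + 40.00y = 0.4908
Solving, x = 8.121 × 10^-3 mol, y = 7.408 × 10^-3 mol
mass of LiOH = 8.121 × 10^-3 × 23.95 = 0.1945 g

0.1945 g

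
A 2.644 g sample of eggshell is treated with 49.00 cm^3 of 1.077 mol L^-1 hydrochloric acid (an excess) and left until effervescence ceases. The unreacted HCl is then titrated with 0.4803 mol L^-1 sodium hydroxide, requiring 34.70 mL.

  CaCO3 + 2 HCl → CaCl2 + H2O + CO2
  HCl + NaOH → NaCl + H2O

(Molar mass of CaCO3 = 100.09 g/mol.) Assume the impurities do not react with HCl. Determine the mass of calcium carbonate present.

n(HCl) added = 0.04900 × 1.077 = 0.05277 mol
n(NaOH) used in back-titration = 0.03470 × 0.4803 = 0.01667 mol
n(HCl) left over = 0.01667 mol (1:1 ratio)
n(HCl) consumed by analyte = 0.05277 − 0.01667 = 0.03611 mol
From the 1:2 ratio, n(CaCO3) = 1/2 × 0.03611 = 0.01805 mol
mass of CaCO3 = 0.01805 × 100.09 = 1.807 g

1.807 g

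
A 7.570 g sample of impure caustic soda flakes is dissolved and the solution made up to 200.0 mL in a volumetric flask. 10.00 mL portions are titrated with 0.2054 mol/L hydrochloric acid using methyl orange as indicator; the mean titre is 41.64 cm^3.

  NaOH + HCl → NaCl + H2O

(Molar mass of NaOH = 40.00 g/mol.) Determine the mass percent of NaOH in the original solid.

n(HCl) per titration = 0.04164 × 0.2054 = 8.553 × 10^-3 mol
n(NaOH) in each aliquot = 8.553 × 10^-3 mol (1:1 ratio)
n(NaOH) in the whole flask = 8.553 × 10^-3 × 200.0/10.00 = 0.1711 mol
mass of NaOH = 0.1711 × 40.00 = 6.842 g
% NaOH = 6.842 / 7.570 × 100 = 90.39 %

90.39 %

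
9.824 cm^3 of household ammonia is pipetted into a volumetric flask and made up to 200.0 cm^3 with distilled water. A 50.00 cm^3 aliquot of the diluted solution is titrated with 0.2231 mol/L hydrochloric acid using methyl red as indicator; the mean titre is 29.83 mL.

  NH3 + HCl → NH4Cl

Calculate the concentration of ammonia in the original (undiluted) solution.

2.710 mol/L

n(HCl) = 0.02983 × 0.2231 = 6.655 × 10^-3 mol
n(NH3) in the aliquot = 6.655 × 10^-3 mol (1:1 ratio)
[NH3]_dilute = 6.655 × 10^-3 / 0.05000 = 0.1331 mol/L
Dilution factor = 200.0 / 9.824 = 20.36
[NH3]_stock = 0.1331 × 20.36 = 2.710 mol/L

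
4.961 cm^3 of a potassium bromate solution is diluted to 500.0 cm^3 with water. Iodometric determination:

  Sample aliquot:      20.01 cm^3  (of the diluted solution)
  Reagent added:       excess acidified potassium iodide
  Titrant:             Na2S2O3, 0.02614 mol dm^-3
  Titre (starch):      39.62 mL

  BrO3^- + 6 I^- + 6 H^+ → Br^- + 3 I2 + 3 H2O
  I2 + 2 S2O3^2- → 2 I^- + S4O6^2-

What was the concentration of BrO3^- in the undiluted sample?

0.8694 mol/L

n(S2O3^2-) = 0.03962 × 0.02614 = 1.036 × 10^-3 mol
n(I2) = n(S2O3^2-)/2 = 5.178 × 10^-4 mol
From the 1:3 ratio, n(BrO3^-) in the aliquot = 1/3 × 5.178 × 10^-4 = 1.726 × 10^-4 mol
[BrO3^-]_dilute = 1.726 × 10^-4 / 0.02001 = 0.008626 mol/L
[BrO3^-]_original = 0.008626 × 500.0/4.961 = 0.8694 mol/L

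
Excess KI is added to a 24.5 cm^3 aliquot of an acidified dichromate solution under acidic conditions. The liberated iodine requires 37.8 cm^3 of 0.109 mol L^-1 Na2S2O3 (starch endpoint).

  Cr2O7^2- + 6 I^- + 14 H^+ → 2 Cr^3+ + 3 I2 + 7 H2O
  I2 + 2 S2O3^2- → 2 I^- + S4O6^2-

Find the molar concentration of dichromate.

n(S2O3^2-) = 0.0378 × 0.109 = 4.12 × 10^-3 mol
n(I2) = n(S2O3^2-)/2 = 2.06 × 10^-3 mol
From the 1:3 ratio, n(Cr2O7^2-) in the aliquot = 1/3 × 2.06 × 10^-3 = 6.87 × 10^-4 mol
[Cr2O7^2-] = 6.87 × 10^-4 / 0.0245 = 0.0280 mol/L

0.0280 mol/L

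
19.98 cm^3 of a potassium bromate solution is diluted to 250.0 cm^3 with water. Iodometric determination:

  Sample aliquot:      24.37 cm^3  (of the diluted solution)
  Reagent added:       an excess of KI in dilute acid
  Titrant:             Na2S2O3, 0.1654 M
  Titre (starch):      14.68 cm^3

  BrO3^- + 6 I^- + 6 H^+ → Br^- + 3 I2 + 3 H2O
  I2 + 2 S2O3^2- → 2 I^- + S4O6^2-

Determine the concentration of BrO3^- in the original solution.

n(S2O3^2-) = 0.01468 × 0.1654 = 2.428 × 10^-3 mol
n(I2) = n(S2O3^2-)/2 = 1.214 × 10^-3 mol
From the 1:3 ratio, n(BrO3^-) in the aliquot = 1/3 × 1.214 × 10^-3 = 4.047 × 10^-4 mol
[BrO3^-]_dilute = 4.047 × 10^-4 / 0.02437 = 0.01661 mol/L
[BrO3^-]_original = 0.01661 × 250.0/19.98 = 0.2078 mol/L

0.2078 M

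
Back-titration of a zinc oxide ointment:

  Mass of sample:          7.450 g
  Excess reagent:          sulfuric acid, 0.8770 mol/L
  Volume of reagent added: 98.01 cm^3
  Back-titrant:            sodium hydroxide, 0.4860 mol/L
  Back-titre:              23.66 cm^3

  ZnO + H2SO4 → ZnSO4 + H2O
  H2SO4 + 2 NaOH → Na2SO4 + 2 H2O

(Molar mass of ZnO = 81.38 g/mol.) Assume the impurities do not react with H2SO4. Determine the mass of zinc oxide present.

n(H2SO4) added = 0.09801 × 0.8770 = 0.08595 mol
n(NaOH) used in back-titration = 0.02366 × 0.4860 = 0.01150 mol
From the 1:2 ratio, n(H2SO4) left over = 1/2 × 0.01150 = 5.749 × 10^-3 mol
n(H2SO4) consumed by analyte = 0.08595 − 5.749 × 10^-3 = 0.08021 mol
n(ZnO) = 0.08021 mol (1:1 ratio)
mass of ZnO = 0.08021 × 81.38 = 6.527 g

6.527 g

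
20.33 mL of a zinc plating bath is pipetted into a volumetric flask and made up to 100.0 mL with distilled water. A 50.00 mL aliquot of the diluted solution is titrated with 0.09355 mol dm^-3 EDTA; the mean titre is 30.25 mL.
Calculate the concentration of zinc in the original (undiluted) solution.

Zn^2+ + EDTA^4- → [Zn(EDTA)]^2-
n(EDTA) = 0.03025 × 0.09355 = 2.830 × 10^-3 mol
n(Zn2+) in the aliquot = 2.830 × 10^-3 mol (1:1 ratio)
[Zn2+]_dilute = 2.830 × 10^-3 / 0.05000 = 0.05660 mol/L
Dilution factor = 100.0 / 20.33 = 4.919
[Zn2+]_stock = 0.05660 × 4.919 = 0.2784 mol/L

0.2784 mol/L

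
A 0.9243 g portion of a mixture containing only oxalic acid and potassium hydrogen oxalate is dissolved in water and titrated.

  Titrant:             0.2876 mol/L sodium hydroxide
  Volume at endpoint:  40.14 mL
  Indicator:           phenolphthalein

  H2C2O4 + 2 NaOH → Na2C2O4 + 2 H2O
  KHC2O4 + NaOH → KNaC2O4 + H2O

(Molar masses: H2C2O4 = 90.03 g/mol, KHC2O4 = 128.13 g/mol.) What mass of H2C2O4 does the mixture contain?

n(NaOH) = 0.04014 × 0.2876 = 0.01154 mol
Let x = n(H2C2O4), y = n(KHC2O4).
Titrant: 2x + 1y = 0.01154;  mass: 90.03x + 128.13y = 0.9243
Solving, x = 3.338 × 10^-3 mol, y = 4.868 × 10^-3 mol
mass of H2C2O4 = 3.338 × 10^-3 × 90.03 = 0.3005 g

0.3005 g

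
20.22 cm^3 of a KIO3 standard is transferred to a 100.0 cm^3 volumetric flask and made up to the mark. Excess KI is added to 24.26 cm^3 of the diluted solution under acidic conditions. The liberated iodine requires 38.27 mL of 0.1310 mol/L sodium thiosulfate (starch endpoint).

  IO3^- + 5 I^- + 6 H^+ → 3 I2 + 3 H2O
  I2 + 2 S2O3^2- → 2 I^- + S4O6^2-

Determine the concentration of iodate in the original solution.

n(S2O3^2-) = 0.03827 × 0.1310 = 5.013 × 10^-3 mol
n(I2) = n(S2O3^2-)/2 = 2.507 × 10^-3 mol
From the 1:3 ratio, n(IO3^-) in the aliquot = 1/3 × 2.507 × 10^-3 = 8.356 × 10^-4 mol
[IO3^-]_dilute = 8.356 × 10^-4 / 0.02426 = 0.03444 mol/L
[IO3^-]_original = 0.03444 × 100.0/20.22 = 0.1703 mol/L

0.1703 mol/L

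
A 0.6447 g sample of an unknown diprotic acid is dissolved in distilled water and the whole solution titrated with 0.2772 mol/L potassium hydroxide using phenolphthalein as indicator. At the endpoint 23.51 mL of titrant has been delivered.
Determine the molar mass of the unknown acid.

197.9 g/mol

n(KOH) = 0.02351 L × 0.2772 mol/L = 6.517 × 10^-3 mol
From the 1:2 ratio, n(H2A) = 1/2 × 6.517 × 10^-3 = 3.258 × 10^-3 mol
M = m / n = 0.6447 g / 3.258 × 10^-3 mol = 197.9 g/mol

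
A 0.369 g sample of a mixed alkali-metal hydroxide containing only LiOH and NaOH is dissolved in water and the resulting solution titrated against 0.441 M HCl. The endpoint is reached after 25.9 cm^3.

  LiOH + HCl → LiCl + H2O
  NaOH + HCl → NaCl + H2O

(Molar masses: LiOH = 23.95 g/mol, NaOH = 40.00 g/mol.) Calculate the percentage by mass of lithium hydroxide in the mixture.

35.5 %

n(HCl) = 0.0259 × 0.441 = 0.0114 mol
Let x = n(LiOH), y = n(NaOH).
Titrant: 1x + 1y = 0.0114;  mass: 23.95x + 40.00y = 0.369
Solving, x = 5.48 × 10^-3 mol, y = 5.95 × 10^-3 mol
mass of LiOH = 5.48 × 10^-3 × 23.95 = 0.131 g
% LiOH = 0.131 / 0.369 × 100 = 35.5 %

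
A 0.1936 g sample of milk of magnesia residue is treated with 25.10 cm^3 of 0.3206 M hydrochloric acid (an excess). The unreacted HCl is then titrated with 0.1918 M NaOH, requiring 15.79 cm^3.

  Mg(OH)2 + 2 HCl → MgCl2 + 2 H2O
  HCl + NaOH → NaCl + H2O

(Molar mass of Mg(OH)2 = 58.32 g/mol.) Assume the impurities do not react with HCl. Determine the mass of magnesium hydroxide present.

n(HCl) added = 0.02510 × 0.3206 = 8.047 × 10^-3 mol
n(NaOH) used in back-titration = 0.01579 × 0.1918 = 3.029 × 10^-3 mol
n(HCl) left over = 3.029 × 10^-3 mol (1:1 ratio)
n(HCl) consumed by analyte = 8.047 × 10^-3 − 3.029 × 10^-3 = 5.019 × 10^-3 mol
From the 1:2 ratio, n(Mg(OH)2) = 1/2 × 5.019 × 10^-3 = 2.509 × 10^-3 mol
mass of Mg(OH)2 = 2.509 × 10^-3 × 58.32 = 0.1463 g

0.1463 g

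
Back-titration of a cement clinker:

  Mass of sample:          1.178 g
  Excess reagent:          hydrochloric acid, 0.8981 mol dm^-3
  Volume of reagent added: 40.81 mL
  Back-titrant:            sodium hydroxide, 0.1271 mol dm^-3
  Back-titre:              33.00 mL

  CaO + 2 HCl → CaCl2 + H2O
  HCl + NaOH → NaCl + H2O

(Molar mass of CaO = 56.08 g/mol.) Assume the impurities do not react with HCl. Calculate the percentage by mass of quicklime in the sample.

n(HCl) added = 0.04081 × 0.8981 = 0.03665 mol
n(NaOH) used in back-titration = 0.03300 × 0.1271 = 4.194 × 10^-3 mol
n(HCl) left over = 4.194 × 10^-3 mol (1:1 ratio)
n(HCl) consumed by analyte = 0.03665 − 4.194 × 10^-3 = 0.03246 mol
From the 1:2 ratio, n(CaO) = 1/2 × 0.03246 = 0.01623 mol
mass of CaO = 0.01623 × 56.08 = 0.9101 g
% CaO = 0.9101 / 1.178 × 100 = 77.26 %

77.26 %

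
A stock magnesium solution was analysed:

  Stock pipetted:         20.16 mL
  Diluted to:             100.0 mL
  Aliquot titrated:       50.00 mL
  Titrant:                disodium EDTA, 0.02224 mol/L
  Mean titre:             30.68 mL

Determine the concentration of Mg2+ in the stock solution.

Mg^2+ + EDTA^4- → [Mg(EDTA)]^2-
n(EDTA) = 0.03068 × 0.02224 = 6.823 × 10^-4 mol
n(Mg2+) in the aliquot = 6.823 × 10^-4 mol (1:1 ratio)
[Mg2+]_dilute = 6.823 × 10^-4 / 0.05000 = 0.01365 mol/L
Dilution factor = 100.0 / 20.16 = 4.960
[Mg2+]_stock = 0.01365 × 4.960 = 0.06769 mol/L

0.06769 mol/L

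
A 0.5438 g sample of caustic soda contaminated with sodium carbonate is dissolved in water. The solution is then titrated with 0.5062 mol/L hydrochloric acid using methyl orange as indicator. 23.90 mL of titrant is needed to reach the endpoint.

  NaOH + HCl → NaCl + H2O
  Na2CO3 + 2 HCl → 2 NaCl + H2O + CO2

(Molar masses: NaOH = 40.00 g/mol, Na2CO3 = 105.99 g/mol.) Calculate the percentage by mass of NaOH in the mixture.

n(HCl) = 0.02390 × 0.5062 = 0.01210 mol
Let x = n(NaOH), y = n(Na2CO3).
Titrant: 1x + 2y = 0.01210;  mass: 40.00x + 105.99y = 0.5438
Solving, x = 7.491 × 10^-3 mol, y = 2.304 × 10^-3 mol
mass of NaOH = 7.491 × 10^-3 × 40.00 = 0.2996 g
% NaOH = 0.2996 / 0.5438 × 100 = 55.10 %

55.10 %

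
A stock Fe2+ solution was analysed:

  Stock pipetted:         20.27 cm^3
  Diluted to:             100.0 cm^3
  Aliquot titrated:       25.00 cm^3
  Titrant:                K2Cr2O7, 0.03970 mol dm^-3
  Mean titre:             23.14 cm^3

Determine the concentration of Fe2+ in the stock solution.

1.088 mol/L

Cr2O7^2- + 6 Fe^2+ + 14 H^+ → 2 Cr^3+ + 6 Fe^3+ + 7 H2O
n(K2Cr2O7) = 0.02314 × 0.03970 = 9.187 × 10^-4 mol
From the 6:1 ratio, n(Fe2+) in the aliquot = 6/1 × 9.187 × 10^-4 = 5.512 × 10^-3 mol
[Fe2+]_dilute = 5.512 × 10^-3 / 0.02500 = 0.2205 mol/L
Dilution factor = 100.0 / 20.27 = 4.933
[Fe2+]_stock = 0.2205 × 4.933 = 1.088 mol/L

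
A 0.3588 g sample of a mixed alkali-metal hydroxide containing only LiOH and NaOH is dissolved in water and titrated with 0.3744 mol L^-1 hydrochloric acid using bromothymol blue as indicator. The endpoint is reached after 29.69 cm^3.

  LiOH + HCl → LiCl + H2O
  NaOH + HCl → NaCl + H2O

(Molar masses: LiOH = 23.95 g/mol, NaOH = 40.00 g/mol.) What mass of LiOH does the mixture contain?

n(HCl) = 0.02969 × 0.3744 = 0.01112 mol
Let x = n(LiOH), y = n(NaOH).
Titrant: 1x + 1y = 0.01112;  mass: 23.95x + 40.00y = 0.3588
Solving, x = 5.348 × 10^-3 mol, y = 5.768 × 10^-3 mol
mass of LiOH = 5.348 × 10^-3 × 23.95 = 0.1281 g

0.1281 g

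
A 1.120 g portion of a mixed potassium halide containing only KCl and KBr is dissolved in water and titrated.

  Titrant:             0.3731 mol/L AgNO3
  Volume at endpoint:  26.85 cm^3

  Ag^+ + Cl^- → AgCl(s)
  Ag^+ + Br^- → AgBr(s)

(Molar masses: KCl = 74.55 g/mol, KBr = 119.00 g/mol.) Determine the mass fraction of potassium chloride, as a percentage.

n(AgNO3) = 0.02685 × 0.3731 = 0.01002 mol
Let x = n(KCl), y = n(KBr).
Titrant: 1x + 1y = 0.01002;  mass: 74.55x + 119.00y = 1.120
Solving, x = 1.622 × 10^-3 mol, y = 8.395 × 10^-3 mol
mass of KCl = 1.622 × 10^-3 × 74.55 = 0.1209 g
% KCl = 0.1209 / 1.120 × 100 = 10.80 %

10.80 %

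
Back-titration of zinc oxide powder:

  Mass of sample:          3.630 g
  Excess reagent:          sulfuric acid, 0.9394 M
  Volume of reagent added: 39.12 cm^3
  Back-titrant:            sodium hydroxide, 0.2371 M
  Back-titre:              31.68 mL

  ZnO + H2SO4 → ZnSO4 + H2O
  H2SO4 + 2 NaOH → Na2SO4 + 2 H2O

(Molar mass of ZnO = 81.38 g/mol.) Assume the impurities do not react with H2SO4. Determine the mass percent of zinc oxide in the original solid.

n(H2SO4) added = 0.03912 × 0.9394 = 0.03675 mol
n(NaOH) used in back-titration = 0.03168 × 0.2371 = 7.511 × 10^-3 mol
From the 1:2 ratio, n(H2SO4) left over = 1/2 × 7.511 × 10^-3 = 3.756 × 10^-3 mol
n(H2SO4) consumed by analyte = 0.03675 − 3.756 × 10^-3 = 0.03299 mol
n(ZnO) = 0.03299 mol (1:1 ratio)
mass of ZnO = 0.03299 × 81.38 = 2.685 g
% ZnO = 2.685 / 3.630 × 100 = 73.97 %

73.97 %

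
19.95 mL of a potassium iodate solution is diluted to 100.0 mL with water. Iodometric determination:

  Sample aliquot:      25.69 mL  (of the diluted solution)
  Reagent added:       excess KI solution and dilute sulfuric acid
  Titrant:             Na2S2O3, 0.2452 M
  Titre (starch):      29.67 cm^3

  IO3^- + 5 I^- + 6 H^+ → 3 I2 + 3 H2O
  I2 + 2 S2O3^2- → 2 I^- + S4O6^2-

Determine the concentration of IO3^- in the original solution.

n(S2O3^2-) = 0.02967 × 0.2452 = 7.275 × 10^-3 mol
n(I2) = n(S2O3^2-)/2 = 3.638 × 10^-3 mol
From the 1:3 ratio, n(IO3^-) in the aliquot = 1/3 × 3.638 × 10^-3 = 1.213 × 10^-3 mol
[IO3^-]_dilute = 1.213 × 10^-3 / 0.02569 = 0.04720 mol/L
[IO3^-]_original = 0.04720 × 100.0/19.95 = 0.2366 mol/L

0.2366 M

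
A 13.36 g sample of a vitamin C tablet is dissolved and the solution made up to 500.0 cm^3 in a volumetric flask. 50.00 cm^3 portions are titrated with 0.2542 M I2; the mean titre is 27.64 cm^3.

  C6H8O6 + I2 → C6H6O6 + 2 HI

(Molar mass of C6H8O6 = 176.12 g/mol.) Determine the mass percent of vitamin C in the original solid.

n(I2) per titration = 0.02764 × 0.2542 = 7.026 × 10^-3 mol
n(C6H8O6) in each aliquot = 7.026 × 10^-3 mol (1:1 ratio)
n(C6H8O6) in the whole flask = 7.026 × 10^-3 × 500.0/50.00 = 0.07026 mol
mass of C6H8O6 = 0.07026 × 176.12 = 12.37 g
% C6H8O6 = 12.37 / 13.36 × 100 = 92.62 %

92.62 %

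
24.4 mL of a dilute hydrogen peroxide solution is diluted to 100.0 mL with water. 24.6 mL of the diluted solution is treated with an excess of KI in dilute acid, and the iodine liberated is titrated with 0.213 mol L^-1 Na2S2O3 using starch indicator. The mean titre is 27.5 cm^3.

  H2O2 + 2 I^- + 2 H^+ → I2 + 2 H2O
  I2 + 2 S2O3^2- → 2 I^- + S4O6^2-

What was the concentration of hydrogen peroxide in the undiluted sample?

n(S2O3^2-) = 0.0275 × 0.213 = 5.86 × 10^-3 mol
n(I2) = n(S2O3^2-)/2 = 2.93 × 10^-3 mol
n(H2O2) in the aliquot = 2.93 × 10^-3 mol (1:1 ratio)
[H2O2]_dilute = 2.93 × 10^-3 / 0.0246 = 0.119 mol/L
[H2O2]_original = 0.119 × 100.0/24.4 = 0.488 mol/L

0.488 mol/L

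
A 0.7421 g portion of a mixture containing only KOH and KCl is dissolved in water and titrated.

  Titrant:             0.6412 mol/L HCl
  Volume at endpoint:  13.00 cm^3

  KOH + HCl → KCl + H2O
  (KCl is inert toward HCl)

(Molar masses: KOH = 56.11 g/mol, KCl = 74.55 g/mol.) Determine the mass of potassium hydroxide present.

0.4677 g

n(HCl) = 0.01300 × 0.6412 = 8.336 × 10^-3 mol
Let x = n(KOH), y = n(KCl).
Titrant: 1x = 8.336 × 10^-3;  mass: 56.11x + 74.55y = 0.7421
Solving, x = 8.336 × 10^-3 mol, y = 3.681 × 10^-3 mol
mass of KOH = 8.336 × 10^-3 × 56.11 = 0.4677 g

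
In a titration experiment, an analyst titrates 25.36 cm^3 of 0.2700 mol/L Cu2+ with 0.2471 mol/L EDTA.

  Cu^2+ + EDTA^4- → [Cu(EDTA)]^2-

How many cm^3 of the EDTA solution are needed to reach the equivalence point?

27.71 mL

n(Cu2+) = 0.02536 L × 0.2700 mol/L = 6.847 × 10^-3 mol
n(EDTA) = 6.847 × 10^-3 mol (1:1 stoichiometry)
V(EDTA) = 6.847 × 10^-3 mol / 0.2471 mol/L = 0.02771 L = 27.71 mL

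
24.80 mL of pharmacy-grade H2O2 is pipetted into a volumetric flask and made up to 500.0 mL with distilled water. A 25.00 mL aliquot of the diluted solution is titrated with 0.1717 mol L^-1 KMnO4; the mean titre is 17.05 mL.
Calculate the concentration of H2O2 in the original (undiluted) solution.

5.902 mol/L

2 MnO4^- + 5 H2O2 + 6 H^+ → 2 Mn^2+ + 5 O2 + 8 H2O
n(KMnO4) = 0.01705 × 0.1717 = 2.927 × 10^-3 mol
From the 5:2 ratio, n(H2O2) in the aliquot = 5/2 × 2.927 × 10^-3 = 7.319 × 10^-3 mol
[H2O2]_dilute = 7.319 × 10^-3 / 0.02500 = 0.2927 mol/L
Dilution factor = 500.0 / 24.80 = 20.16
[H2O2]_stock = 0.2927 × 20.16 = 5.902 mol/L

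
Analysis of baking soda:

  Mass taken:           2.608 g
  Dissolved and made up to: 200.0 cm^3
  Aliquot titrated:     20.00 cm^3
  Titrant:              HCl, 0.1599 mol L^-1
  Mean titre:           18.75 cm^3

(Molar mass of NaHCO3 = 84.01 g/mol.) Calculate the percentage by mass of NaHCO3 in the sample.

NaHCO3 + HCl → NaCl + H2O + CO2
n(HCl) per titration = 0.01875 × 0.1599 = 2.998 × 10^-3 mol
n(NaHCO3) in each aliquot = 2.998 × 10^-3 mol (1:1 ratio)
n(NaHCO3) in the whole flask = 2.998 × 10^-3 × 200.0/20.00 = 0.02998 mol
mass of NaHCO3 = 0.02998 × 84.01 = 2.519 g
% NaHCO3 = 2.519 / 2.608 × 100 = 96.58 %

96.58 %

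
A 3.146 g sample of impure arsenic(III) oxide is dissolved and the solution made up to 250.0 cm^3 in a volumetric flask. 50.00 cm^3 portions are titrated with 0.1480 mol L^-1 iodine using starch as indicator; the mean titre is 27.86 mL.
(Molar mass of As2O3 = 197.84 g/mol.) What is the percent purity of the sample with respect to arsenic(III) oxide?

As2O3 + 2 I2 + 2 H2O → As2O5 + 4 HI
n(I2) per titration = 0.02786 × 0.1480 = 4.123 × 10^-3 mol
From the 1:2 ratio, n(As2O3) in each aliquot = 1/2 × 4.123 × 10^-3 = 2.062 × 10^-3 mol
n(As2O3) in the whole flask = 2.062 × 10^-3 × 250.0/50.00 = 0.01031 mol
mass of As2O3 = 0.01031 × 197.84 = 2.039 g
% As2O3 = 2.039 / 3.146 × 100 = 64.82 %

64.82 %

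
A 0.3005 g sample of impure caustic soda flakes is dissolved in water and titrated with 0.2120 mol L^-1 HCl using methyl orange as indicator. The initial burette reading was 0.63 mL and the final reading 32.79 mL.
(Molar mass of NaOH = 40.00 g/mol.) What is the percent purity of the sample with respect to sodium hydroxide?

NaOH + HCl → NaCl + H2O
n(HCl) = 0.03216 L × 0.2120 mol/L = 6.818 × 10^-3 mol
n(NaOH) = 6.818 × 10^-3 mol (1:1 ratio)
mass of NaOH = 6.818 × 10^-3 × 40.00 g/mol = 0.2727 g
% NaOH = 0.2727 / 0.3005 × 100 = 90.75 %

90.75 %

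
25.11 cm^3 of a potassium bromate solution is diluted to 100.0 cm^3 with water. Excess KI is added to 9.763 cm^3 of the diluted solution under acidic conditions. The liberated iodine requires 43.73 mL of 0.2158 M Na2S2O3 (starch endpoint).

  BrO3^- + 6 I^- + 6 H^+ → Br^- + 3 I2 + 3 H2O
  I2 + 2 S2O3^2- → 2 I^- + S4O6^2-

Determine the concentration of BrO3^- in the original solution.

0.6416 M

n(S2O3^2-) = 0.04373 × 0.2158 = 9.437 × 10^-3 mol
n(I2) = n(S2O3^2-)/2 = 4.718 × 10^-3 mol
From the 1:3 ratio, n(BrO3^-) in the aliquot = 1/3 × 4.718 × 10^-3 = 1.573 × 10^-3 mol
[BrO3^-]_dilute = 1.573 × 10^-3 / 0.009763 = 0.1611 mol/L
[BrO3^-]_original = 0.1611 × 100.0/25.11 = 0.6416 mol/L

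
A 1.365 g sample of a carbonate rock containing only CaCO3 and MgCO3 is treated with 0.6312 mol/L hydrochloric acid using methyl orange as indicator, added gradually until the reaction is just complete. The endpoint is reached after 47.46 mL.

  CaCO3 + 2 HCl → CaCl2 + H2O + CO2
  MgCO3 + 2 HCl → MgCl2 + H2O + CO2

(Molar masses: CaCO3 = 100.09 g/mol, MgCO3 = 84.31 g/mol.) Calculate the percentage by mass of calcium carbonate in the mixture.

47.48 %

n(HCl) = 0.04746 × 0.6312 = 0.02996 mol
Let x = n(CaCO3), y = n(MgCO3).
Titrant: 2x + 2y = 0.02996;  mass: 100.09x + 84.31y = 1.365
Solving, x = 6.475 × 10^-3 mol, y = 8.504 × 10^-3 mol
mass of CaCO3 = 6.475 × 10^-3 × 100.09 = 0.6481 g
% CaCO3 = 0.6481 / 1.365 × 100 = 47.48 %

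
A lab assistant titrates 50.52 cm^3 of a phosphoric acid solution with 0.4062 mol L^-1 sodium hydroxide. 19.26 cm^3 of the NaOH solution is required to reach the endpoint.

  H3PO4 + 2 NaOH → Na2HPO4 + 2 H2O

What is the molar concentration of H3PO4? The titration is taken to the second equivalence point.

n(NaOH) = 0.01926 L × 0.4062 mol/L = 7.823 × 10^-3 mol
From the 1:2 mole ratio, n(H3PO4) = 1/2 × 7.823 × 10^-3 = 3.912 × 10^-3 mol
[H3PO4] = 3.912 × 10^-3 mol / 0.05052 L = 0.07743 mol/L

0.07743 mol/L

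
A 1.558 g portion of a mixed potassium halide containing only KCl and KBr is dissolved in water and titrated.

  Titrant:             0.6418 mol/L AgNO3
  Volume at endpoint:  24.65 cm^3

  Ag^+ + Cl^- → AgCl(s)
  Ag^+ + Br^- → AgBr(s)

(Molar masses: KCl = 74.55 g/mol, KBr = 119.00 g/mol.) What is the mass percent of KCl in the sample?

34.95 %

n(AgNO3) = 0.02465 × 0.6418 = 0.01582 mol
Let x = n(KCl), y = n(KBr).
Titrant: 1x + 1y = 0.01582;  mass: 74.55x + 119.00y = 1.558
Solving, x = 7.303 × 10^-3 mol, y = 8.517 × 10^-3 mol
mass of KCl = 7.303 × 10^-3 × 74.55 = 0.5444 g
% KCl = 0.5444 / 1.558 × 100 = 34.95 %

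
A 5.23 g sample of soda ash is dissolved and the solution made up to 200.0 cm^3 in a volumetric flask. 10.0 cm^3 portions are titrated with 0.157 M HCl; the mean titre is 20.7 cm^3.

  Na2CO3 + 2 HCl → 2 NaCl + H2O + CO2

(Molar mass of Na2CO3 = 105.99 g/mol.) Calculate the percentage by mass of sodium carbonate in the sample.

n(HCl) per titration = 0.0207 × 0.157 = 3.25 × 10^-3 mol
From the 1:2 ratio, n(Na2CO3) in each aliquot = 1/2 × 3.25 × 10^-3 = 1.62 × 10^-3 mol
n(Na2CO3) in the whole flask = 1.62 × 10^-3 × 200.0/10.0 = 0.0325 mol
mass of Na2CO3 = 0.0325 × 105.99 = 3.44 g
% Na2CO3 = 3.44 / 5.23 × 100 = 65.9 %

65.9 %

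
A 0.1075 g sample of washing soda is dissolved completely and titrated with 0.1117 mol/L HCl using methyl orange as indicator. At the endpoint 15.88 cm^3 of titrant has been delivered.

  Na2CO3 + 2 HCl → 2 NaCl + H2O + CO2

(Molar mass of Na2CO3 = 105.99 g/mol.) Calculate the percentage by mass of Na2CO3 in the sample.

n(HCl) = 0.01588 L × 0.1117 mol/L = 1.774 × 10^-3 mol
From the 1:2 ratio, n(Na2CO3) = 1/2 × 1.774 × 10^-3 = 8.869 × 10^-4 mol
mass of Na2CO3 = 8.869 × 10^-4 × 105.99 g/mol = 0.09400 g
% Na2CO3 = 0.09400 / 0.1075 × 100 = 87.44 %

87.44 %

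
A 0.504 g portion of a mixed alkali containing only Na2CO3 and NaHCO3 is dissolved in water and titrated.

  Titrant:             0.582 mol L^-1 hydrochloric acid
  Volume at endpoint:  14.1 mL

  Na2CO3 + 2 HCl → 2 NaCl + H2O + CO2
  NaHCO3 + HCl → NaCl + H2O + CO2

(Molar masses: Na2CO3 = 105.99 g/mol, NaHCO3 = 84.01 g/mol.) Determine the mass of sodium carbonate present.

0.317 g

n(HCl) = 0.0141 × 0.582 = 8.21 × 10^-3 mol
Let x = n(Na2CO3), y = n(NaHCO3).
Titrant: 2x + 1y = 8.21 × 10^-3;  mass: 105.99x + 84.01y = 0.504
Solving, x = 2.99 × 10^-3 mol, y = 2.23 × 10^-3 mol
mass of Na2CO3 = 2.99 × 10^-3 × 105.99 = 0.317 g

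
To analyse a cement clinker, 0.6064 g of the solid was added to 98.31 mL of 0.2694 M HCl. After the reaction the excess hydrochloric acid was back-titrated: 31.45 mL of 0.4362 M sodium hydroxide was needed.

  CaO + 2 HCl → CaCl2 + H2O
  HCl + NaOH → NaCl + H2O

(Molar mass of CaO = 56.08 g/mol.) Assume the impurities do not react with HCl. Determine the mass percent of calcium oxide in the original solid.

n(HCl) added = 0.09831 × 0.2694 = 0.02648 mol
n(NaOH) used in back-titration = 0.03145 × 0.4362 = 0.01372 mol
n(HCl) left over = 0.01372 mol (1:1 ratio)
n(HCl) consumed by analyte = 0.02648 − 0.01372 = 0.01277 mol
From the 1:2 ratio, n(CaO) = 1/2 × 0.01277 = 6.383 × 10^-3 mol
mass of CaO = 6.383 × 10^-3 × 56.08 = 0.3580 g
% CaO = 0.3580 / 0.6064 × 100 = 59.03 %

59.03 %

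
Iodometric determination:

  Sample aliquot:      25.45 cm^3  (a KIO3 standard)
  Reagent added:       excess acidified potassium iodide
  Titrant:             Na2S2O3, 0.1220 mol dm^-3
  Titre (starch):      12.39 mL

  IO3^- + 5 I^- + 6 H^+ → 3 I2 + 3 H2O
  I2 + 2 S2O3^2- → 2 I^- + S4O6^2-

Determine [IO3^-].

n(S2O3^2-) = 0.01239 × 0.1220 = 1.512 × 10^-3 mol
n(I2) = n(S2O3^2-)/2 = 7.558 × 10^-4 mol
From the 1:3 ratio, n(IO3^-) in the aliquot = 1/3 × 7.558 × 10^-4 = 2.519 × 10^-4 mol
[IO3^-] = 2.519 × 10^-4 / 0.02545 = 0.009899 mol/L

0.009899 mol/L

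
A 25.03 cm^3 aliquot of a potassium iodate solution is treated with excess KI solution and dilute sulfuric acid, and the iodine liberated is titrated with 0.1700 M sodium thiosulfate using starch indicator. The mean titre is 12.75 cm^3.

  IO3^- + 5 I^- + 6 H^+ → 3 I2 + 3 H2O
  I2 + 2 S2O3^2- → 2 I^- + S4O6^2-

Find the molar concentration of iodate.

n(S2O3^2-) = 0.01275 × 0.1700 = 2.167 × 10^-3 mol
n(I2) = n(S2O3^2-)/2 = 1.084 × 10^-3 mol
From the 1:3 ratio, n(IO3^-) in the aliquot = 1/3 × 1.084 × 10^-3 = 3.613 × 10^-4 mol
[IO3^-] = 3.613 × 10^-4 / 0.02503 = 0.01443 mol/L

0.01443 M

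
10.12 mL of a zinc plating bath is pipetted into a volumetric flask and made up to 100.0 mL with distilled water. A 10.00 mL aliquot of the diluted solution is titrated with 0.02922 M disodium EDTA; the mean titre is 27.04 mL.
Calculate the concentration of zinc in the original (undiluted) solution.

0.7807 M

Zn^2+ + EDTA^4- → [Zn(EDTA)]^2-
n(EDTA) = 0.02704 × 0.02922 = 7.901 × 10^-4 mol
n(Zn2+) in the aliquot = 7.901 × 10^-4 mol (1:1 ratio)
[Zn2+]_dilute = 7.901 × 10^-4 / 0.01000 = 0.07901 mol/L
Dilution factor = 100.0 / 10.12 = 9.881
[Zn2+]_stock = 0.07901 × 9.881 = 0.7807 mol/L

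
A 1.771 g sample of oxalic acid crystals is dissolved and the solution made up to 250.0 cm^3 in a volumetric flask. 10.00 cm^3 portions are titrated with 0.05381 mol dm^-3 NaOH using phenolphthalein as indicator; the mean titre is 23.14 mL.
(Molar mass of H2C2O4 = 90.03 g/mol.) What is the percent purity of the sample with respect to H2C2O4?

H2C2O4 + 2 NaOH → Na2C2O4 + 2 H2O
n(NaOH) per titration = 0.02314 × 0.05381 = 1.245 × 10^-3 mol
From the 1:2 ratio, n(H2C2O4) in each aliquot = 1/2 × 1.245 × 10^-3 = 6.226 × 10^-4 mol
n(H2C2O4) in the whole flask = 6.226 × 10^-4 × 250.0/10.00 = 0.01556 mol
mass of H2C2O4 = 0.01556 × 90.03 = 1.401 g
% H2C2O4 = 1.401 / 1.771 × 100 = 79.12 %

79.12 %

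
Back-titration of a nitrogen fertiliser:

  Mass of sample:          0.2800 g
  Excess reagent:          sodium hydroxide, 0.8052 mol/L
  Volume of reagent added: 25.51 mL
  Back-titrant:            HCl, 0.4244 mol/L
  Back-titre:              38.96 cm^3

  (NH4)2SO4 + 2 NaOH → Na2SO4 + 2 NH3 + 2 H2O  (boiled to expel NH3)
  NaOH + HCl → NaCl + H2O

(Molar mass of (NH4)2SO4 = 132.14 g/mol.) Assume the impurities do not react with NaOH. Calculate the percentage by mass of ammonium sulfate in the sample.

n(NaOH) added = 0.02551 × 0.8052 = 0.02054 mol
n(HCl) used in back-titration = 0.03896 × 0.4244 = 0.01653 mol
n(NaOH) left over = 0.01653 mol (1:1 ratio)
n(NaOH) consumed by analyte = 0.02054 − 0.01653 = 4.006 × 10^-3 mol
From the 1:2 ratio, n((NH4)2SO4) = 1/2 × 4.006 × 10^-3 = 2.003 × 10^-3 mol
mass of (NH4)2SO4 = 2.003 × 10^-3 × 132.14 = 0.2647 g
% (NH4)2SO4 = 0.2647 / 0.2800 × 100 = 94.53 %

94.53 %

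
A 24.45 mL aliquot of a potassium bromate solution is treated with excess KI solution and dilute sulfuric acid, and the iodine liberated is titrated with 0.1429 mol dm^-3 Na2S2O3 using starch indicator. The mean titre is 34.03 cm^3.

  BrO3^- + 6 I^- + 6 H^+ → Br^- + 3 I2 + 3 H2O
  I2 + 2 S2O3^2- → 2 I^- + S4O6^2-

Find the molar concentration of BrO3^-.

n(S2O3^2-) = 0.03403 × 0.1429 = 4.863 × 10^-3 mol
n(I2) = n(S2O3^2-)/2 = 2.431 × 10^-3 mol
From the 1:3 ratio, n(BrO3^-) in the aliquot = 1/3 × 2.431 × 10^-3 = 8.105 × 10^-4 mol
[BrO3^-] = 8.105 × 10^-4 / 0.02445 = 0.03315 mol/L

0.03315 mol/L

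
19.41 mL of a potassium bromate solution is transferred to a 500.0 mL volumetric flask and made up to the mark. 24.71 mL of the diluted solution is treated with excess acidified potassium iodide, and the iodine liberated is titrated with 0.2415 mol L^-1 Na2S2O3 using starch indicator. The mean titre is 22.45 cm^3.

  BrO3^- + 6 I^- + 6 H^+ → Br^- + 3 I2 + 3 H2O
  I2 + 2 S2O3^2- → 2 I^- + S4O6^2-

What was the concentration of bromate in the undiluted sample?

0.9420 mol/L

n(S2O3^2-) = 0.02245 × 0.2415 = 5.422 × 10^-3 mol
n(I2) = n(S2O3^2-)/2 = 2.711 × 10^-3 mol
From the 1:3 ratio, n(BrO3^-) in the aliquot = 1/3 × 2.711 × 10^-3 = 9.036 × 10^-4 mol
[BrO3^-]_dilute = 9.036 × 10^-4 / 0.02471 = 0.03657 mol/L
[BrO3^-]_original = 0.03657 × 500.0/19.41 = 0.9420 mol/L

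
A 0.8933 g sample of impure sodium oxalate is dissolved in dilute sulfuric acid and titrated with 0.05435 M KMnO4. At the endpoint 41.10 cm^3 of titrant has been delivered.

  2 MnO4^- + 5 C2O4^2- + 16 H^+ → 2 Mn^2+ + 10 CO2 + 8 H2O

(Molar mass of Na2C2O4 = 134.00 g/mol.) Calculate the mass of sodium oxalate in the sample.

n(KMnO4) = 0.04110 L × 0.05435 mol/L = 2.234 × 10^-3 mol
From the 5:2 ratio, n(Na2C2O4) = 5/2 × 2.234 × 10^-3 = 5.584 × 10^-3 mol
mass of Na2C2O4 = 5.584 × 10^-3 × 134.00 g/mol = 0.7483 g

0.7483 g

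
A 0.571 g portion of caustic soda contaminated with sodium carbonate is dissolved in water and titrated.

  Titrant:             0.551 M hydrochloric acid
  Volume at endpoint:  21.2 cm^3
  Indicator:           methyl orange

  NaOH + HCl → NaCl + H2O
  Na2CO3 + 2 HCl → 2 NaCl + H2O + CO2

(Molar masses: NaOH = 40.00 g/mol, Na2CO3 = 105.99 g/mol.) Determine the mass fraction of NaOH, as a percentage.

n(HCl) = 0.0212 × 0.551 = 0.0117 mol
Let x = n(NaOH), y = n(Na2CO3).
Titrant: 1x + 2y = 0.0117;  mass: 40.00x + 105.99y = 0.571
Solving, x = 3.70 × 10^-3 mol, y = 3.99 × 10^-3 mol
mass of NaOH = 3.70 × 10^-3 × 40.00 = 0.148 g
% NaOH = 0.148 / 0.571 × 100 = 25.9 %

25.9 %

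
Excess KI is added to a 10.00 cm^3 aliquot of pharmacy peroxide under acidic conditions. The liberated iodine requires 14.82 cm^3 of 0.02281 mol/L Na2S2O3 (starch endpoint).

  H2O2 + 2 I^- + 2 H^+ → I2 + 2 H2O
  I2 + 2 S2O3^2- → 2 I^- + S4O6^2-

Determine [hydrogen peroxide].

n(S2O3^2-) = 0.01482 × 0.02281 = 3.380 × 10^-4 mol
n(I2) = n(S2O3^2-)/2 = 1.690 × 10^-4 mol
n(H2O2) in the aliquot = 1.690 × 10^-4 mol (1:1 ratio)
[H2O2] = 1.690 × 10^-4 / 0.01000 = 0.01690 mol/L

0.01690 mol/L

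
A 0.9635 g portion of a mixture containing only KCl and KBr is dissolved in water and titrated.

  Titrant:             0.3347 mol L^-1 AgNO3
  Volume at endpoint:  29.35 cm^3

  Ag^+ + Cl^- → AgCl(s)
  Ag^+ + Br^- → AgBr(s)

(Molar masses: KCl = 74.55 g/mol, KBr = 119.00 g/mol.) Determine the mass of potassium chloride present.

0.3446 g

n(AgNO3) = 0.02935 × 0.3347 = 9.823 × 10^-3 mol
Let x = n(KCl), y = n(KBr).
Titrant: 1x + 1y = 9.823 × 10^-3;  mass: 74.55x + 119.00y = 0.9635
Solving, x = 4.623 × 10^-3 mol, y = 5.200 × 10^-3 mol
mass of KCl = 4.623 × 10^-3 × 74.55 = 0.3446 g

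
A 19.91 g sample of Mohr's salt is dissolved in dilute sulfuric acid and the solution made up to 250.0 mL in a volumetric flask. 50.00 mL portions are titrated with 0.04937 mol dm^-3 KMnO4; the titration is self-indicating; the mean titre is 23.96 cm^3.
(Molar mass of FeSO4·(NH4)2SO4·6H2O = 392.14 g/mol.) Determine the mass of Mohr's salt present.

11.60 g

MnO4^- + 5 Fe^2+ + 8 H^+ → Mn^2+ + 5 Fe^3+ + 4 H2O
n(KMnO4) per titration = 0.02396 × 0.04937 = 1.183 × 10^-3 mol
From the 5:1 ratio, n(FeSO4·(NH4)2SO4·6H2O) in each aliquot = 5/1 × 1.183 × 10^-3 = 5.915 × 10^-3 mol
n(FeSO4·(NH4)2SO4·6H2O) in the whole flask = 5.915 × 10^-3 × 250.0/50.00 = 0.02957 mol
mass of FeSO4·(NH4)2SO4·6H2O = 0.02957 × 392.14 = 11.60 g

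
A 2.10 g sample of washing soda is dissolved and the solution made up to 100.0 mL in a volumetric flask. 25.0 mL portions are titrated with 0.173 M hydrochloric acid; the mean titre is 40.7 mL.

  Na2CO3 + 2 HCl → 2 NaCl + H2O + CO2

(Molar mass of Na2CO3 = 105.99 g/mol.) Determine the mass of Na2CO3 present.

n(HCl) per titration = 0.0407 × 0.173 = 7.04 × 10^-3 mol
From the 1:2 ratio, n(Na2CO3) in each aliquot = 1/2 × 7.04 × 10^-3 = 3.52 × 10^-3 mol
n(Na2CO3) in the whole flask = 3.52 × 10^-3 × 100.0/25.0 = 0.0141 mol
mass of Na2CO3 = 0.0141 × 105.99 = 1.49 g

1.49 g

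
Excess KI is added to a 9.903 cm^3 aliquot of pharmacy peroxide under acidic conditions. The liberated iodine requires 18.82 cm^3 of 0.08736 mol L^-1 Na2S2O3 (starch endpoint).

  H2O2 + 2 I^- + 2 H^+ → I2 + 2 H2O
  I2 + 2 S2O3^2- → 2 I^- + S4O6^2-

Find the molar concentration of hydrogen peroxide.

0.08301 mol/L

n(S2O3^2-) = 0.01882 × 0.08736 = 1.644 × 10^-3 mol
n(I2) = n(S2O3^2-)/2 = 8.221 × 10^-4 mol
n(H2O2) in the aliquot = 8.221 × 10^-4 mol (1:1 ratio)
[H2O2] = 8.221 × 10^-4 / 0.009903 = 0.08301 mol/L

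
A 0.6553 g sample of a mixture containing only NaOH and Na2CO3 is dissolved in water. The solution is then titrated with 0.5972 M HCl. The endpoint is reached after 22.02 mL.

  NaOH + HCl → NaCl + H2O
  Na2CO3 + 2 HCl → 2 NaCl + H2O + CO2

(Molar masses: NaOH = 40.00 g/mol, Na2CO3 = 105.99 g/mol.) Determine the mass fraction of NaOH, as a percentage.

n(HCl) = 0.02202 × 0.5972 = 0.01315 mol
Let x = n(NaOH), y = n(Na2CO3).
Titrant: 1x + 2y = 0.01315;  mass: 40.00x + 105.99y = 0.6553
Solving, x = 3.201 × 10^-3 mol, y = 4.974 × 10^-3 mol
mass of NaOH = 3.201 × 10^-3 × 40.00 = 0.1281 g
% NaOH = 0.1281 / 0.6553 × 100 = 19.54 %

19.54 %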